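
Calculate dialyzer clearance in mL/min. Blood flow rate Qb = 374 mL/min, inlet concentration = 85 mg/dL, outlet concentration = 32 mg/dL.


K = Qb * (Cb_in - Cb_out) / Cb_in
K = 374 * (85 - 32) / 85
K = 233.2 mL/min


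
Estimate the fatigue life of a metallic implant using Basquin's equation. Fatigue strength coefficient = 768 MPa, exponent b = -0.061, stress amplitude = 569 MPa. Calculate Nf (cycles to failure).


sigma_a = sigma_f' * (2Nf)^b
2Nf = (sigma_a/sigma_f')^(1/b)
2Nf = (569/768)^(1/-0.061)
2Nf = 136.53021
Nf = 68.27


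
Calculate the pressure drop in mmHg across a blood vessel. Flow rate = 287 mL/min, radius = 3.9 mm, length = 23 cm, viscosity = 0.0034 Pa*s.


dP = 8*mu*L*Q / (pi*r^4)
Q = 287 mL/min = 4.78333e-06 m^3/s
dP = 41.1736 Pa = 41.1736 / 133.322 mmHg = 0.3088 mmHg


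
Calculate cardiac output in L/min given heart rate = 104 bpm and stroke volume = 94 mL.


CO = HR * SV
CO = 104 * 94 / 1000
CO = 9.776 L/min


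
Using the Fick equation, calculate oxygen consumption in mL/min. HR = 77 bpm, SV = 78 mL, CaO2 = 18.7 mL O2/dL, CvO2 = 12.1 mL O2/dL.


CO = HR*SV = 77*78/1000 = 6.006 L/min
a-v O2 diff = 18.7 - 12.1 = 6.6 mL/dL
VO2 = CO * (CaO2-CvO2) * 10 dL/L
VO2 = 6.006 * 6.6 * 10
VO2 = 396.4 mL/min


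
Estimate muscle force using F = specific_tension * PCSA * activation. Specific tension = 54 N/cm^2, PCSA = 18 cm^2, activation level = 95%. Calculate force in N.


F = sigma * PCSA * activation
F = 54 * 18 * 0.95
F = 923.4 N


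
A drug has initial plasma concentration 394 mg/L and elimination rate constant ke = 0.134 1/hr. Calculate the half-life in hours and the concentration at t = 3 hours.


t_half = ln(2) / ke = 0.693147 / 0.134 = 5.173 hr
C(t) = C0 * exp(-ke*t) = 394 * exp(-0.134*3)
C(3) = 263.6 mg/L


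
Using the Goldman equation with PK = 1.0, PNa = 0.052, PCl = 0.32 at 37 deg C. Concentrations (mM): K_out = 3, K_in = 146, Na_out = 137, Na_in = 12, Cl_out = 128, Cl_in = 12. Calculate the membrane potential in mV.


Vm = (RT/F)*ln((PK*Ko + PNa*Nao + PCl*Cli)/(PK*Ki + PNa*Nai + PCl*Clo))
Numer = 13.964, Denom = 187.584
Vm = -69.43 mV


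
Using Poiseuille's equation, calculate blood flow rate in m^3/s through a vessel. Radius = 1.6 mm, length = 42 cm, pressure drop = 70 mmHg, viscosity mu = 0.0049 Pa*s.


Q = pi*r^4*dP / (8*mu*L)
r = 0.0016 m, L = 0.42 m
dP = 70 mmHg = 9332.54 Pa
Q = 1.1671e-05 m^3/s


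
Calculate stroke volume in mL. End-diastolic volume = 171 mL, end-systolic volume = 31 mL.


SV = EDV - ESV
SV = 171 - 31
SV = 140 mL


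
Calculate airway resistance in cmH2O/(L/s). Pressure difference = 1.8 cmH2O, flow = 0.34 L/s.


R = dP / flow
R = 1.8 / 0.34
R = 5.294 cmH2O/(L/s)


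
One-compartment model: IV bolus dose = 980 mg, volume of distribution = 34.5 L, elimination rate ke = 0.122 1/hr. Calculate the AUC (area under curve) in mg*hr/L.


C0 = Dose/Vd = 980/34.5 = 28.4058 mg/L
AUC = C0/ke = 28.4058/0.122
AUC = 232.8 mg*hr/L


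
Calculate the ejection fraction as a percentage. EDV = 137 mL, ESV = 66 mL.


SV = EDV - ESV = 137 - 66 = 71 mL
EF = SV/EDV * 100 = 71/137 * 100
EF = 51.82%


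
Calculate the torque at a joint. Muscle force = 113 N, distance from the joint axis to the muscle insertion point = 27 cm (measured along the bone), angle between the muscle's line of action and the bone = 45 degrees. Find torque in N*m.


Torque = F * d * sin(theta)   (moment arm = d*sin(theta))
d = 27 cm = 0.27 m
Torque = 113 * 0.27 * sin(45)
Torque = 21.57 N*m


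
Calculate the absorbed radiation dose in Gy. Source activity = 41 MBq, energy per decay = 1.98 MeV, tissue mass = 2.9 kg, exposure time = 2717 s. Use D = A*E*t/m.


A = 41 MBq = 4.1000e+07 Bq
E = 1.98 MeV = 3.17196e-13 J
D = A*E*t/m = 4.1000e+07*3.17196e-13*2717/2.9
D = 0.01218 Gy


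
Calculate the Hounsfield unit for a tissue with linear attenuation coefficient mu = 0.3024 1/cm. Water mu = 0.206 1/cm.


HU = ((mu_tissue - mu_water) / mu_water) * 1000
HU = ((0.3024 - 0.206) / 0.206) * 1000
HU = 468


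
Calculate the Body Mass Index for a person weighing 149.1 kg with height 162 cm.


BMI = weight / height^2
height = 162 cm = 1.62 m
BMI = 149.1 / 1.62^2
BMI = 56.81 kg/m^2


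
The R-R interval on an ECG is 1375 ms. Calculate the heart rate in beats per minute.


HR = 60 / RR_interval(s)
RR = 1375 ms = 1.375 s
HR = 60 / 1.375 = 43.64 bpm


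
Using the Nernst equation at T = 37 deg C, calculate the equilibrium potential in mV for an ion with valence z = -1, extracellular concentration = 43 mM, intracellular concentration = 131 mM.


E = (RT/(zF)) * ln(C_out/C_in)
T = 37 + 273.15 = 310.15 K
E = (8.314 * 310.15 / (-1 * 96485)) * ln(43/131)
E = 29.77 mV


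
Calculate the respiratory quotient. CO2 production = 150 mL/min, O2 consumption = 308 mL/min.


RQ = VCO2 / VO2
RQ = 150 / 308
RQ = 0.487


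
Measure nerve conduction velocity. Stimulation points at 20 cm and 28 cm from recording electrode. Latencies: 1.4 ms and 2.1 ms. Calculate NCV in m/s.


Distance = (28 - 20) / 100 = 0.08 m
dt = (2.1 - 1.4) / 1000 = 7.0000e-04 s
NCV = dist / dt = 114.3 m/s


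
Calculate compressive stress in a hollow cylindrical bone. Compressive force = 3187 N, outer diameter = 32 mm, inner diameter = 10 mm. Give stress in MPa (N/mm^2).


A = pi*(r_o^2 - r_i^2)
r_o = 16 mm, r_i = 5 mm
A = 725.708 mm^2
sigma = F/A = 3187 / 725.708
sigma = 4.392 MPa


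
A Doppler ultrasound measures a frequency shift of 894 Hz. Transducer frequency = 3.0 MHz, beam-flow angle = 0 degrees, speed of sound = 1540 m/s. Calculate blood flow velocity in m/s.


v = fd * c / (2 * f0 * cos(theta))
v = 894 * 1540 / (2 * 3.0000e+06 * cos(0))
v = 0.2295 m/s


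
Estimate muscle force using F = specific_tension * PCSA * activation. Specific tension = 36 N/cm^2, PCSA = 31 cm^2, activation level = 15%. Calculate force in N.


F = sigma * PCSA * activation
F = 36 * 31 * 0.15
F = 167.4 N


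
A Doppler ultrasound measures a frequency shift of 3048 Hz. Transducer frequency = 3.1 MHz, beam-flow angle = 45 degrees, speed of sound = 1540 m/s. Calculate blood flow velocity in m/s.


v = fd * c / (2 * f0 * cos(theta))
v = 3048 * 1540 / (2 * 3.1000e+06 * cos(45))
v = 1.071 m/s


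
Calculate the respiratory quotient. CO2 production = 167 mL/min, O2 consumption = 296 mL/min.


RQ = VCO2 / VO2
RQ = 167 / 296
RQ = 0.5642


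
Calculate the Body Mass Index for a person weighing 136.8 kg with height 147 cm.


BMI = weight / height^2
height = 147 cm = 1.47 m
BMI = 136.8 / 1.47^2
BMI = 63.31 kg/m^2


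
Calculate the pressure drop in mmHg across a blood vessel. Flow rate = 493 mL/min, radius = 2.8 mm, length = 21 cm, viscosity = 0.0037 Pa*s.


dP = 8*mu*L*Q / (pi*r^4)
Q = 493 mL/min = 8.21667e-06 m^3/s
dP = 264.499 Pa = 264.499 / 133.322 mmHg = 1.984 mmHg


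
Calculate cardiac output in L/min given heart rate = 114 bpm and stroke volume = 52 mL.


CO = HR * SV
CO = 114 * 52 / 1000
CO = 5.928 L/min


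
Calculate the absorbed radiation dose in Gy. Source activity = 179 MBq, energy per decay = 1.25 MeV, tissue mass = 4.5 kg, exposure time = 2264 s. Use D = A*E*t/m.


A = 179 MBq = 1.7900e+08 Bq
E = 1.25 MeV = 2.0025e-13 J
D = A*E*t/m = 1.7900e+08*2.0025e-13*2264/4.5
D = 0.01803 Gy


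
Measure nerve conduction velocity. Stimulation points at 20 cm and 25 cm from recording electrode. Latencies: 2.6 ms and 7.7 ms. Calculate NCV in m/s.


Distance = (25 - 20) / 100 = 0.05 m
dt = (7.7 - 2.6) / 1000 = 0.0051 s
NCV = dist / dt = 9.804 m/s


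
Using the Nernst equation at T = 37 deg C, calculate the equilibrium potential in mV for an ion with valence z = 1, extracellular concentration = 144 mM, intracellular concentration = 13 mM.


E = (RT/(zF)) * ln(C_out/C_in)
T = 37 + 273.15 = 310.15 K
E = (8.314 * 310.15 / (1 * 96485)) * ln(144/13)
E = 64.27 mV


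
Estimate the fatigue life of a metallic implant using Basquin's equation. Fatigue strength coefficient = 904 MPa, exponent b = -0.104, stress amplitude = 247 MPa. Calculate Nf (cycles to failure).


sigma_a = sigma_f' * (2Nf)^b
2Nf = (sigma_a/sigma_f')^(1/b)
2Nf = (247/904)^(1/-0.104)
2Nf = 261815.27
Nf = 1.309e+05


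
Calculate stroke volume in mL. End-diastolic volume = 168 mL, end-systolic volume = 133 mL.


SV = EDV - ESV
SV = 168 - 133
SV = 35 mL


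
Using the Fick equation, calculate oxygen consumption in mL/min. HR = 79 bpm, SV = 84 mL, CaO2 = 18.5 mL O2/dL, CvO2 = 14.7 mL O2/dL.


CO = HR*SV = 79*84/1000 = 6.636 L/min
a-v O2 diff = 18.5 - 14.7 = 3.8 mL/dL
VO2 = CO * (CaO2-CvO2) * 10 dL/L
VO2 = 6.636 * 3.8 * 10
VO2 = 252.2 mL/min


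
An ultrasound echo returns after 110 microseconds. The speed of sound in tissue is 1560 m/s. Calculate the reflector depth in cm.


depth = c * t / 2
t = 110 us = 1.1000e-04 s
depth = 1560 * 1.1000e-04 / 2
depth = 0.0858 m = 8.58 cm


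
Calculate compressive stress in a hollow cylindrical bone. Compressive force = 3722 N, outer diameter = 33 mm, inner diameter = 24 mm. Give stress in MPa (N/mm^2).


A = pi*(r_o^2 - r_i^2)
r_o = 16.5 mm, r_i = 12 mm
A = 402.909 mm^2
sigma = F/A = 3722 / 402.909
sigma = 9.238 MPa


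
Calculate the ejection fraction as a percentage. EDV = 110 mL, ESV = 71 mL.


SV = EDV - ESV = 110 - 71 = 39 mL
EF = SV/EDV * 100 = 39/110 * 100
EF = 35.45%


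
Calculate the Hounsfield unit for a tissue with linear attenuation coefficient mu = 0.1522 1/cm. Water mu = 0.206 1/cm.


HU = ((mu_tissue - mu_water) / mu_water) * 1000
HU = ((0.1522 - 0.206) / 0.206) * 1000
HU = -261.2


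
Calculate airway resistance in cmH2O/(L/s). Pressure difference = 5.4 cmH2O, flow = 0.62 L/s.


R = dP / flow
R = 5.4 / 0.62
R = 8.71 cmH2O/(L/s)


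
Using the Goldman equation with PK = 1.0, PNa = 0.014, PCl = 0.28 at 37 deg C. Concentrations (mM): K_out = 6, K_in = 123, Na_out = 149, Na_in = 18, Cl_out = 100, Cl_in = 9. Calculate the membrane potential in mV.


Vm = (RT/F)*ln((PK*Ko + PNa*Nao + PCl*Cli)/(PK*Ki + PNa*Nai + PCl*Clo))
Numer = 10.606, Denom = 151.252
Vm = -71.02 mV


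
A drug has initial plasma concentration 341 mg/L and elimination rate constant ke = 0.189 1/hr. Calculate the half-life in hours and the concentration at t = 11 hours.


t_half = ln(2) / ke = 0.693147 / 0.189 = 3.667 hr
C(t) = C0 * exp(-ke*t) = 341 * exp(-0.189*11)
C(11) = 42.64 mg/L


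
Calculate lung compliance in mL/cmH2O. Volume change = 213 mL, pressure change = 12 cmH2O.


C = dV / dP
C = 213 / 12
C = 17.75 mL/cmH2O


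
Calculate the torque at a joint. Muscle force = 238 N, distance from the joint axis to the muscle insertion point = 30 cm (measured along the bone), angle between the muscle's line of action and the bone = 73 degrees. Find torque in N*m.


Torque = F * d * sin(theta)   (moment arm = d*sin(theta))
d = 30 cm = 0.3 m
Torque = 238 * 0.3 * sin(73)
Torque = 68.28 N*m


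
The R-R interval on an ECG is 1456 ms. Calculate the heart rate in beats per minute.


HR = 60 / RR_interval(s)
RR = 1456 ms = 1.456 s
HR = 60 / 1.456 = 41.21 bpm


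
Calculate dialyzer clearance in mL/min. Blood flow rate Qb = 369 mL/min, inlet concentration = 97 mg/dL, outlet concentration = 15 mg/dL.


K = Qb * (Cb_in - Cb_out) / Cb_in
K = 369 * (97 - 15) / 97
K = 311.9 mL/min


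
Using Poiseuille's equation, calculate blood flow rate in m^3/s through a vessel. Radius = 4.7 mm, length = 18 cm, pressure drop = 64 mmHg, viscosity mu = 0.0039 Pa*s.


Q = pi*r^4*dP / (8*mu*L)
r = 0.0047 m, L = 0.18 m
dP = 64 mmHg = 8532.608 Pa
Q = 0.002329 m^3/s


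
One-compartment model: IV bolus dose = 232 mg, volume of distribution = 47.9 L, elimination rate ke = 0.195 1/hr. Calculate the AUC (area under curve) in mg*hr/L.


C0 = Dose/Vd = 232/47.9 = 4.84342 mg/L
AUC = C0/ke = 4.84342/0.195
AUC = 24.84 mg*hr/L


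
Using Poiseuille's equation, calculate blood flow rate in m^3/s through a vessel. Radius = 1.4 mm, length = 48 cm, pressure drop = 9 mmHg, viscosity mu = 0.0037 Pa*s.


Q = pi*r^4*dP / (8*mu*L)
r = 0.0014 m, L = 0.48 m
dP = 9 mmHg = 1199.898 Pa
Q = 1.0192e-06 m^3/s


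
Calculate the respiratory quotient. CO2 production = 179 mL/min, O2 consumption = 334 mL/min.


RQ = VCO2 / VO2
RQ = 179 / 334
RQ = 0.5359


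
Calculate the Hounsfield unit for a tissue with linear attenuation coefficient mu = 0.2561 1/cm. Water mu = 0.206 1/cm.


HU = ((mu_tissue - mu_water) / mu_water) * 1000
HU = ((0.2561 - 0.206) / 0.206) * 1000
HU = 243.2


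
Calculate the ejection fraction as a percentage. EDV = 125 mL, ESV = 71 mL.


SV = EDV - ESV = 125 - 71 = 54 mL
EF = SV/EDV * 100 = 54/125 * 100
EF = 43.2%


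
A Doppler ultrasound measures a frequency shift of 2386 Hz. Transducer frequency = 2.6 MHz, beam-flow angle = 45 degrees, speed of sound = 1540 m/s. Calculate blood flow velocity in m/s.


v = fd * c / (2 * f0 * cos(theta))
v = 2386 * 1540 / (2 * 2.6000e+06 * cos(45))
v = 0.9993 m/s


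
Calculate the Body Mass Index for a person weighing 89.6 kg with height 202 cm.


BMI = weight / height^2
height = 202 cm = 2.02 m
BMI = 89.6 / 2.02^2
BMI = 21.96 kg/m^2


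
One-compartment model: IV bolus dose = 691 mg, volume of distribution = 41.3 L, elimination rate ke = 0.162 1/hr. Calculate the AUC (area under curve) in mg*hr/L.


C0 = Dose/Vd = 691/41.3 = 16.7312 mg/L
AUC = C0/ke = 16.7312/0.162
AUC = 103.3 mg*hr/L


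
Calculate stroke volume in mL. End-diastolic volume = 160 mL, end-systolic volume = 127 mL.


SV = EDV - ESV
SV = 160 - 127
SV = 33 mL


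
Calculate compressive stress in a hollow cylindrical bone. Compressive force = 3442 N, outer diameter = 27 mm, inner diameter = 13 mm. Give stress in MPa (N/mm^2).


A = pi*(r_o^2 - r_i^2)
r_o = 13.5 mm, r_i = 6.5 mm
A = 439.823 mm^2
sigma = F/A = 3442 / 439.823
sigma = 7.826 MPa


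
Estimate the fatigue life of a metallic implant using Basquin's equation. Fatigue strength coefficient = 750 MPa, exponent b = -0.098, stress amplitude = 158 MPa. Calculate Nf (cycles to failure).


sigma_a = sigma_f' * (2Nf)^b
2Nf = (sigma_a/sigma_f')^(1/b)
2Nf = (158/750)^(1/-0.098)
2Nf = 7981480.1
Nf = 3.9907e+06


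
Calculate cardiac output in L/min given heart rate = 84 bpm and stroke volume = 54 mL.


CO = HR * SV
CO = 84 * 54 / 1000
CO = 4.536 L/min


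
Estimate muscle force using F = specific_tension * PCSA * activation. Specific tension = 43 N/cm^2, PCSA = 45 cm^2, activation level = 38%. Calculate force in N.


F = sigma * PCSA * activation
F = 43 * 45 * 0.38
F = 735.3 N


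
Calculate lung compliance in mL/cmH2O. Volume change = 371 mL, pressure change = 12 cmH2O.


C = dV / dP
C = 371 / 12
C = 30.92 mL/cmH2O


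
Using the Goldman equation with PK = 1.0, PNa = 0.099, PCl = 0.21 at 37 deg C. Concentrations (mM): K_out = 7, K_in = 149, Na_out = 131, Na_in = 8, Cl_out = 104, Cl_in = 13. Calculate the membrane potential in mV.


Vm = (RT/F)*ln((PK*Ko + PNa*Nao + PCl*Cli)/(PK*Ki + PNa*Nai + PCl*Clo))
Numer = 22.699, Denom = 171.632
Vm = -54.07 mV


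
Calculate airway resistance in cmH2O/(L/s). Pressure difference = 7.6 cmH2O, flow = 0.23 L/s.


R = dP / flow
R = 7.6 / 0.23
R = 33.04 cmH2O/(L/s)


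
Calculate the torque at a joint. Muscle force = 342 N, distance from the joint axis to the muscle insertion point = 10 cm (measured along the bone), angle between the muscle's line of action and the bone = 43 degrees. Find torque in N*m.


Torque = F * d * sin(theta)   (moment arm = d*sin(theta))
d = 10 cm = 0.1 m
Torque = 342 * 0.1 * sin(43)
Torque = 23.32 N*m


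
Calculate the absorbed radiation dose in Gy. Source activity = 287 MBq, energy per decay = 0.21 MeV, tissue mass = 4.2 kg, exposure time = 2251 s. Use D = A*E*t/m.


A = 287 MBq = 2.8700e+08 Bq
E = 0.21 MeV = 3.3642e-14 J
D = A*E*t/m = 2.8700e+08*3.3642e-14*2251/4.2
D = 0.005175 Gy


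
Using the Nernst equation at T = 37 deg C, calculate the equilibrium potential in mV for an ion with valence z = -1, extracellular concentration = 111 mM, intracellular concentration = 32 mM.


E = (RT/(zF)) * ln(C_out/C_in)
T = 37 + 273.15 = 310.15 K
E = (8.314 * 310.15 / (-1 * 96485)) * ln(111/32)
E = -33.24 mV


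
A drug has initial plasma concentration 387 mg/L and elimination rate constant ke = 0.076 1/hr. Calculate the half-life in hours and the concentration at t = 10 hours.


t_half = ln(2) / ke = 0.693147 / 0.076 = 9.12 hr
C(t) = C0 * exp(-ke*t) = 387 * exp(-0.076*10)
C(10) = 181 mg/L


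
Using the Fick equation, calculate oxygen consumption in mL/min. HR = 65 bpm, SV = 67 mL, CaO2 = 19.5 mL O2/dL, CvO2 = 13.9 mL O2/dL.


CO = HR*SV = 65*67/1000 = 4.355 L/min
a-v O2 diff = 19.5 - 13.9 = 5.6 mL/dL
VO2 = CO * (CaO2-CvO2) * 10 dL/L
VO2 = 4.355 * 5.6 * 10
VO2 = 243.9 mL/min


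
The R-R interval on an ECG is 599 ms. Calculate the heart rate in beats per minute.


HR = 60 / RR_interval(s)
RR = 599 ms = 0.599 s
HR = 60 / 0.599 = 100.2 bpm


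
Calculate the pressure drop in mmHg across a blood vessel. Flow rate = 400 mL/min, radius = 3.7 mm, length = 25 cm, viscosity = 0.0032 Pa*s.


dP = 8*mu*L*Q / (pi*r^4)
Q = 400 mL/min = 6.66667e-06 m^3/s
dP = 72.4656 Pa = 72.4656 / 133.322 mmHg = 0.5435 mmHg


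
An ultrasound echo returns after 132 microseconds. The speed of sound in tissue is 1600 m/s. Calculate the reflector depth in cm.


depth = c * t / 2
t = 132 us = 1.3200e-04 s
depth = 1600 * 1.3200e-04 / 2
depth = 0.1056 m = 10.56 cm


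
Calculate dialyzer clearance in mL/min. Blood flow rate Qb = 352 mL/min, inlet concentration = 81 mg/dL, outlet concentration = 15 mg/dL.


K = Qb * (Cb_in - Cb_out) / Cb_in
K = 352 * (81 - 15) / 81
K = 286.8 mL/min


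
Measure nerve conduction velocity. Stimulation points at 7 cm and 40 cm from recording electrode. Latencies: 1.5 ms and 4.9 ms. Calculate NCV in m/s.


Distance = (40 - 7) / 100 = 0.33 m
dt = (4.9 - 1.5) / 1000 = 0.0034 s
NCV = dist / dt = 97.06 m/s


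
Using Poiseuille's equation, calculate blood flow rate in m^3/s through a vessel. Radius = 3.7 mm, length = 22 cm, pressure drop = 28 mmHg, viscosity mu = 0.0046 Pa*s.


Q = pi*r^4*dP / (8*mu*L)
r = 0.0037 m, L = 0.22 m
dP = 28 mmHg = 3733.016 Pa
Q = 2.7149e-04 m^3/s


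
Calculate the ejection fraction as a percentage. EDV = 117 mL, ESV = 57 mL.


SV = EDV - ESV = 117 - 57 = 60 mL
EF = SV/EDV * 100 = 60/117 * 100
EF = 51.28%


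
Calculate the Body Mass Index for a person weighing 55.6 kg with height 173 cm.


BMI = weight / height^2
height = 173 cm = 1.73 m
BMI = 55.6 / 1.73^2
BMI = 18.58 kg/m^2


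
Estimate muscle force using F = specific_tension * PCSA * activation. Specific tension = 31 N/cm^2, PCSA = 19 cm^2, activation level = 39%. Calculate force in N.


F = sigma * PCSA * activation
F = 31 * 19 * 0.39
F = 229.7 N


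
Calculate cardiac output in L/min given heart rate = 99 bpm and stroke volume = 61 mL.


CO = HR * SV
CO = 99 * 61 / 1000
CO = 6.039 L/min


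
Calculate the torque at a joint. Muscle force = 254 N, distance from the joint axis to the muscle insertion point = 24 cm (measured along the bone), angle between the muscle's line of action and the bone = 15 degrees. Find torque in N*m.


Torque = F * d * sin(theta)   (moment arm = d*sin(theta))
d = 24 cm = 0.24 m
Torque = 254 * 0.24 * sin(15)
Torque = 15.78 N*m


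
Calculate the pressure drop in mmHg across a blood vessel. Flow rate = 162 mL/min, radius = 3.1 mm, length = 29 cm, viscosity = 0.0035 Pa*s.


dP = 8*mu*L*Q / (pi*r^4)
Q = 162 mL/min = 2.7e-06 m^3/s
dP = 75.5654 Pa = 75.5654 / 133.322 mmHg = 0.5668 mmHg


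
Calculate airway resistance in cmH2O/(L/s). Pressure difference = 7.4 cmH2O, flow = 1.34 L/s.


R = dP / flow
R = 7.4 / 1.34
R = 5.522 cmH2O/(L/s)


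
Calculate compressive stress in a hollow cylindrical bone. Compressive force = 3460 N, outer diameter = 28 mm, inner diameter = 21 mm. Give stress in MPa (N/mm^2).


A = pi*(r_o^2 - r_i^2)
r_o = 14 mm, r_i = 10.5 mm
A = 269.392 mm^2
sigma = F/A = 3460 / 269.392
sigma = 12.84 MPa


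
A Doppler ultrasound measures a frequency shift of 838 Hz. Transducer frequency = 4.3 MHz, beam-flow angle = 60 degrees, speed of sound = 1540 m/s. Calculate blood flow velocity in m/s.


v = fd * c / (2 * f0 * cos(theta))
v = 838 * 1540 / (2 * 4.3000e+06 * cos(60))
v = 0.3001 m/s


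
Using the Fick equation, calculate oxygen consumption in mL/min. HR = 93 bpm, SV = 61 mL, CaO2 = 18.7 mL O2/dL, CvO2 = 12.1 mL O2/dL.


CO = HR*SV = 93*61/1000 = 5.673 L/min
a-v O2 diff = 18.7 - 12.1 = 6.6 mL/dL
VO2 = CO * (CaO2-CvO2) * 10 dL/L
VO2 = 5.673 * 6.6 * 10
VO2 = 374.4 mL/min


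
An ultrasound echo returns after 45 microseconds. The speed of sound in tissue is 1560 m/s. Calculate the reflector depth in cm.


depth = c * t / 2
t = 45 us = 4.5000e-05 s
depth = 1560 * 4.5000e-05 / 2
depth = 0.0351 m = 3.51 cm


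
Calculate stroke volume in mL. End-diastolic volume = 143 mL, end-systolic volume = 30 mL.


SV = EDV - ESV
SV = 143 - 30
SV = 113 mL


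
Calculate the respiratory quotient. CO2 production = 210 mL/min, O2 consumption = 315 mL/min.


RQ = VCO2 / VO2
RQ = 210 / 315
RQ = 0.6667


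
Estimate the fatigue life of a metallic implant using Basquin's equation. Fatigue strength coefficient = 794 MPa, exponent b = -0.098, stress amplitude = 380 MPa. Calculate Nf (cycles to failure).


sigma_a = sigma_f' * (2Nf)^b
2Nf = (sigma_a/sigma_f')^(1/b)
2Nf = (380/794)^(1/-0.098)
2Nf = 1843.668
Nf = 921.8


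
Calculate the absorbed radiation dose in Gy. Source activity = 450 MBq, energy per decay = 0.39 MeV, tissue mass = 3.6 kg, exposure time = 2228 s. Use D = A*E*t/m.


A = 450 MBq = 4.5000e+08 Bq
E = 0.39 MeV = 6.2478e-14 J
D = A*E*t/m = 4.5000e+08*6.2478e-14*2228/3.6
D = 0.0174 Gy


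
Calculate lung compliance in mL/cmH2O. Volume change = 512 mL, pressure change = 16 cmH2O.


C = dV / dP
C = 512 / 16
C = 32 mL/cmH2O


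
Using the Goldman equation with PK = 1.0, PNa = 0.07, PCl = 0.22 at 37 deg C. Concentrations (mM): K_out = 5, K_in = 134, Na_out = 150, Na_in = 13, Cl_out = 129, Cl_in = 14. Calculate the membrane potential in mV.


Vm = (RT/F)*ln((PK*Ko + PNa*Nao + PCl*Cli)/(PK*Ki + PNa*Nai + PCl*Clo))
Numer = 18.58, Denom = 163.29
Vm = -58.09 mV


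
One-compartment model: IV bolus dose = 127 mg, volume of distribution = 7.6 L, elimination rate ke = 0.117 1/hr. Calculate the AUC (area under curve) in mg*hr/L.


C0 = Dose/Vd = 127/7.6 = 16.7105 mg/L
AUC = C0/ke = 16.7105/0.117
AUC = 142.8 mg*hr/L


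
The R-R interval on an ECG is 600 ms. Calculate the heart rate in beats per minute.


HR = 60 / RR_interval(s)
RR = 600 ms = 0.6 s
HR = 60 / 0.6 = 100 bpm


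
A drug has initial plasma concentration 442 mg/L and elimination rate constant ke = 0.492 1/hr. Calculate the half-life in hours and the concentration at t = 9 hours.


t_half = ln(2) / ke = 0.693147 / 0.492 = 1.409 hr
C(t) = C0 * exp(-ke*t) = 442 * exp(-0.492*9)
C(9) = 5.277 mg/L


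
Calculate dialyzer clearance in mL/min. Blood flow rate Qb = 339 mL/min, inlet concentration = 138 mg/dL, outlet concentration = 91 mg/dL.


K = Qb * (Cb_in - Cb_out) / Cb_in
K = 339 * (138 - 91) / 138
K = 115.5 mL/min


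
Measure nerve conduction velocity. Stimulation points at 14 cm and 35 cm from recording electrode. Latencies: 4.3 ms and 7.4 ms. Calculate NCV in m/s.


Distance = (35 - 14) / 100 = 0.21 m
dt = (7.4 - 4.3) / 1000 = 0.0031 s
NCV = dist / dt = 67.74 m/s


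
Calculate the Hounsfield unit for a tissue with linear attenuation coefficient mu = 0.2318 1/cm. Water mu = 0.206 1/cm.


HU = ((mu_tissue - mu_water) / mu_water) * 1000
HU = ((0.2318 - 0.206) / 0.206) * 1000
HU = 125.2


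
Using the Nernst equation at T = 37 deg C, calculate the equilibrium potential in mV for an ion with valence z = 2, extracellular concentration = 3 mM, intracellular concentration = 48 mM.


E = (RT/(zF)) * ln(C_out/C_in)
T = 37 + 273.15 = 310.15 K
E = (8.314 * 310.15 / (2 * 96485)) * ln(3/48)
E = -37.05 mV


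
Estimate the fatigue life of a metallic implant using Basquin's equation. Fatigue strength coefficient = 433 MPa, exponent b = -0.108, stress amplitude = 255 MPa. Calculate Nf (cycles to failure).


sigma_a = sigma_f' * (2Nf)^b
2Nf = (sigma_a/sigma_f')^(1/b)
2Nf = (255/433)^(1/-0.108)
2Nf = 134.63114
Nf = 67.32


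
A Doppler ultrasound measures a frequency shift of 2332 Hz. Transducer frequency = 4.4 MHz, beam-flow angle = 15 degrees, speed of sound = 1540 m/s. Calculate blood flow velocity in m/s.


v = fd * c / (2 * f0 * cos(theta))
v = 2332 * 1540 / (2 * 4.4000e+06 * cos(15))
v = 0.4225 m/s


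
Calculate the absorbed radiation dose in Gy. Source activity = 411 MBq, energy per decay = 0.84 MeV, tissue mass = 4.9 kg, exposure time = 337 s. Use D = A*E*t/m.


A = 411 MBq = 4.1100e+08 Bq
E = 0.84 MeV = 1.34568e-13 J
D = A*E*t/m = 4.1100e+08*1.34568e-13*337/4.9
D = 0.003804 Gy


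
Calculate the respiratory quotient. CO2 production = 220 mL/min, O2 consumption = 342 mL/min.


RQ = VCO2 / VO2
RQ = 220 / 342
RQ = 0.6433


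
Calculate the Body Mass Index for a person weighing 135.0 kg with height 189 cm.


BMI = weight / height^2
height = 189 cm = 1.89 m
BMI = 135.0 / 1.89^2
BMI = 37.79 kg/m^2


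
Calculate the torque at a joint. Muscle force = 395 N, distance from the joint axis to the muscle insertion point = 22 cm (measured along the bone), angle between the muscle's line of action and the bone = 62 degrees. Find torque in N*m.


Torque = F * d * sin(theta)   (moment arm = d*sin(theta))
d = 22 cm = 0.22 m
Torque = 395 * 0.22 * sin(62)
Torque = 76.73 N*m


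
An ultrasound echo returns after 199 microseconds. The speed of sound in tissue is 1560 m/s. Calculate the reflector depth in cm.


depth = c * t / 2
t = 199 us = 1.9900e-04 s
depth = 1560 * 1.9900e-04 / 2
depth = 0.15522 m = 15.522 cm


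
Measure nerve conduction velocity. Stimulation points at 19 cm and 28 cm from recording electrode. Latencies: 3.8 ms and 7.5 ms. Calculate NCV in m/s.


Distance = (28 - 19) / 100 = 0.09 m
dt = (7.5 - 3.8) / 1000 = 0.0037 s
NCV = dist / dt = 24.32 m/s


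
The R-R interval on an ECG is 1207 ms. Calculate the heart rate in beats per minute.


HR = 60 / RR_interval(s)
RR = 1207 ms = 1.207 s
HR = 60 / 1.207 = 49.71 bpm


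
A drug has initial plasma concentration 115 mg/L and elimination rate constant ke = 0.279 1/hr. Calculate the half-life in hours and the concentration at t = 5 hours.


t_half = ln(2) / ke = 0.693147 / 0.279 = 2.484 hr
C(t) = C0 * exp(-ke*t) = 115 * exp(-0.279*5)
C(5) = 28.5 mg/L


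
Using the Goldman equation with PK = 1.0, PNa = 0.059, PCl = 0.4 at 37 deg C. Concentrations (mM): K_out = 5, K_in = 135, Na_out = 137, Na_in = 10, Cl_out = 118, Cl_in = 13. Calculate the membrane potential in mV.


Vm = (RT/F)*ln((PK*Ko + PNa*Nao + PCl*Cli)/(PK*Ki + PNa*Nai + PCl*Clo))
Numer = 18.283, Denom = 182.79
Vm = -61.53 mV


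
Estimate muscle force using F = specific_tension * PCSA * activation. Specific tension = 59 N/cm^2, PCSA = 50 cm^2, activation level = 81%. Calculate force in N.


F = sigma * PCSA * activation
F = 59 * 50 * 0.81
F = 2390 N


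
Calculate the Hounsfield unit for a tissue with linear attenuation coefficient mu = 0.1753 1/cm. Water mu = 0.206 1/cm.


HU = ((mu_tissue - mu_water) / mu_water) * 1000
HU = ((0.1753 - 0.206) / 0.206) * 1000
HU = -149


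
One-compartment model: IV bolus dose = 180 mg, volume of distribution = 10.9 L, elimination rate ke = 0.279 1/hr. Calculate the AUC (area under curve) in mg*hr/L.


C0 = Dose/Vd = 180/10.9 = 16.5138 mg/L
AUC = C0/ke = 16.5138/0.279
AUC = 59.19 mg*hr/L


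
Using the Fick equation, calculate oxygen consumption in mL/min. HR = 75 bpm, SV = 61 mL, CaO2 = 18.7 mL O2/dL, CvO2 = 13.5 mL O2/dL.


CO = HR*SV = 75*61/1000 = 4.575 L/min
a-v O2 diff = 18.7 - 13.5 = 5.2 mL/dL
VO2 = CO * (CaO2-CvO2) * 10 dL/L
VO2 = 4.575 * 5.2 * 10
VO2 = 237.9 mL/min


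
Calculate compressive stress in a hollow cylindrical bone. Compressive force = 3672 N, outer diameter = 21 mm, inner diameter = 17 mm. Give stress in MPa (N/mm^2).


A = pi*(r_o^2 - r_i^2)
r_o = 10.5 mm, r_i = 8.5 mm
A = 119.381 mm^2
sigma = F/A = 3672 / 119.381
sigma = 30.76 MPa


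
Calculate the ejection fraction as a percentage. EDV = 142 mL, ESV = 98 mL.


SV = EDV - ESV = 142 - 98 = 44 mL
EF = SV/EDV * 100 = 44/142 * 100
EF = 30.99%


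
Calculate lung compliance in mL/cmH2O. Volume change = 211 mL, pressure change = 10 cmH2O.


C = dV / dP
C = 211 / 10
C = 21.1 mL/cmH2O


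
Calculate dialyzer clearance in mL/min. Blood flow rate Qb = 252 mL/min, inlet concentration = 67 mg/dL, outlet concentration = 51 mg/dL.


K = Qb * (Cb_in - Cb_out) / Cb_in
K = 252 * (67 - 51) / 67
K = 60.18 mL/min


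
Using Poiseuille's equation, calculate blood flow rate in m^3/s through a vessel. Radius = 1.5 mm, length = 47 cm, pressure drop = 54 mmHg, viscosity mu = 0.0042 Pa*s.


Q = pi*r^4*dP / (8*mu*L)
r = 0.0015 m, L = 0.47 m
dP = 54 mmHg = 7199.388 Pa
Q = 7.2506e-06 m^3/s


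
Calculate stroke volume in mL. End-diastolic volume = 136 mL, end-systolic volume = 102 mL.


SV = EDV - ESV
SV = 136 - 102
SV = 34 mL


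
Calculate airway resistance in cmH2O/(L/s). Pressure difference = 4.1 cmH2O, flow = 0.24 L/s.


R = dP / flow
R = 4.1 / 0.24
R = 17.08 cmH2O/(L/s)


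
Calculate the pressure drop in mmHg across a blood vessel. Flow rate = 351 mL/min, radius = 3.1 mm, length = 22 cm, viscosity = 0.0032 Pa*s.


dP = 8*mu*L*Q / (pi*r^4)
Q = 351 mL/min = 5.85e-06 m^3/s
dP = 113.559 Pa = 113.559 / 133.322 mmHg = 0.8518 mmHg


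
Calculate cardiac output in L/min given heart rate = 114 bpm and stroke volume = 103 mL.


CO = HR * SV
CO = 114 * 103 / 1000
CO = 11.74 L/min


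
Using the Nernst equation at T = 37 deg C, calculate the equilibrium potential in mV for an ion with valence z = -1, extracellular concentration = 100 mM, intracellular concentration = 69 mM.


E = (RT/(zF)) * ln(C_out/C_in)
T = 37 + 273.15 = 310.15 K
E = (8.314 * 310.15 / (-1 * 96485)) * ln(100/69)
E = -9.917 mV


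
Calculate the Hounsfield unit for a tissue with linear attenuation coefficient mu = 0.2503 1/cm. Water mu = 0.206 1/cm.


HU = ((mu_tissue - mu_water) / mu_water) * 1000
HU = ((0.2503 - 0.206) / 0.206) * 1000
HU = 215


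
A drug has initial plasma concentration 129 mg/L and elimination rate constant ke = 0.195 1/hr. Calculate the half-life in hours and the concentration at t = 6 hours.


t_half = ln(2) / ke = 0.693147 / 0.195 = 3.555 hr
C(t) = C0 * exp(-ke*t) = 129 * exp(-0.195*6)
C(6) = 40.04 mg/L


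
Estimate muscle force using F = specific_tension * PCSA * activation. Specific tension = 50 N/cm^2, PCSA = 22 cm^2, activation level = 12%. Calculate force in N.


F = sigma * PCSA * activation
F = 50 * 22 * 0.12
F = 132 N


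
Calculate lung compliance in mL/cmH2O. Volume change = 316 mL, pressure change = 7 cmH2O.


C = dV / dP
C = 316 / 7
C = 45.14 mL/cmH2O


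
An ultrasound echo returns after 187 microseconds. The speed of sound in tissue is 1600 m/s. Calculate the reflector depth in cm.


depth = c * t / 2
t = 187 us = 1.8700e-04 s
depth = 1600 * 1.8700e-04 / 2
depth = 0.1496 m = 14.96 cm


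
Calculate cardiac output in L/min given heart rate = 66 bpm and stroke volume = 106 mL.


CO = HR * SV
CO = 66 * 106 / 1000
CO = 6.996 L/min


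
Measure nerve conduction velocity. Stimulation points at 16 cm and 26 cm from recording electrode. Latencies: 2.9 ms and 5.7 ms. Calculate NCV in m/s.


Distance = (26 - 16) / 100 = 0.1 m
dt = (5.7 - 2.9) / 1000 = 0.0028 s
NCV = dist / dt = 35.71 m/s


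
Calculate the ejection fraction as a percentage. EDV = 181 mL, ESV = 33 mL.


SV = EDV - ESV = 181 - 33 = 148 mL
EF = SV/EDV * 100 = 148/181 * 100
EF = 81.77%


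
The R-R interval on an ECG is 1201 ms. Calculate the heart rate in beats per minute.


HR = 60 / RR_interval(s)
RR = 1201 ms = 1.201 s
HR = 60 / 1.201 = 49.96 bpm


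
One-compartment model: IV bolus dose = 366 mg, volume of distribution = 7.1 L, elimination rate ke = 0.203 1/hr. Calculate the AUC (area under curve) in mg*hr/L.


C0 = Dose/Vd = 366/7.1 = 51.5493 mg/L
AUC = C0/ke = 51.5493/0.203
AUC = 253.9 mg*hr/L


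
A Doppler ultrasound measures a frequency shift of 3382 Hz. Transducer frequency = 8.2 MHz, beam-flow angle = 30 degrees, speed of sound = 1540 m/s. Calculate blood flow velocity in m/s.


v = fd * c / (2 * f0 * cos(theta))
v = 3382 * 1540 / (2 * 8.2000e+06 * cos(30))
v = 0.3667 m/s


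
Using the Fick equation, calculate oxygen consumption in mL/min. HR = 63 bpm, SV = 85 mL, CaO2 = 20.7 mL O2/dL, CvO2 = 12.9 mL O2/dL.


CO = HR*SV = 63*85/1000 = 5.355 L/min
a-v O2 diff = 20.7 - 12.9 = 7.8 mL/dL
VO2 = CO * (CaO2-CvO2) * 10 dL/L
VO2 = 5.355 * 7.8 * 10
VO2 = 417.7 mL/min


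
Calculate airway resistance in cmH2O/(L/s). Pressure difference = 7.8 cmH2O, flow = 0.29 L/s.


R = dP / flow
R = 7.8 / 0.29
R = 26.9 cmH2O/(L/s)


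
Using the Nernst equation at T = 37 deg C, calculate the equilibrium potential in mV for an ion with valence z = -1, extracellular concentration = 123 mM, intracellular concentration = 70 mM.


E = (RT/(zF)) * ln(C_out/C_in)
T = 37 + 273.15 = 310.15 K
E = (8.314 * 310.15 / (-1 * 96485)) * ln(123/70)
E = -15.06 mV


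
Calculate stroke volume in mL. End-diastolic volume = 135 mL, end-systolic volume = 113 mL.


SV = EDV - ESV
SV = 135 - 113
SV = 22 mL


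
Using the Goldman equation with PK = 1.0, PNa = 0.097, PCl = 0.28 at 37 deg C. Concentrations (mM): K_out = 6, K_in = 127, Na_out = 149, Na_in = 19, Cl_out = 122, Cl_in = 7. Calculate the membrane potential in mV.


Vm = (RT/F)*ln((PK*Ko + PNa*Nao + PCl*Cli)/(PK*Ki + PNa*Nai + PCl*Clo))
Numer = 22.413, Denom = 163.003
Vm = -53.03 mV


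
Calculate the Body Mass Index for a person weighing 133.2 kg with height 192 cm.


BMI = weight / height^2
height = 192 cm = 1.92 m
BMI = 133.2 / 1.92^2
BMI = 36.13 kg/m^2


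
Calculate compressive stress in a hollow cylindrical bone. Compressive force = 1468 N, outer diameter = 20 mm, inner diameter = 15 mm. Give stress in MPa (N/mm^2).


A = pi*(r_o^2 - r_i^2)
r_o = 10 mm, r_i = 7.5 mm
A = 137.445 mm^2
sigma = F/A = 1468 / 137.445
sigma = 10.68 MPa


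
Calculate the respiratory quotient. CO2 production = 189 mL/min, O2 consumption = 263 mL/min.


RQ = VCO2 / VO2
RQ = 189 / 263
RQ = 0.7186


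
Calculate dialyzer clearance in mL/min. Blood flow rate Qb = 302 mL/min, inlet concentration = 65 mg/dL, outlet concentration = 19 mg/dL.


K = Qb * (Cb_in - Cb_out) / Cb_in
K = 302 * (65 - 19) / 65
K = 213.7 mL/min


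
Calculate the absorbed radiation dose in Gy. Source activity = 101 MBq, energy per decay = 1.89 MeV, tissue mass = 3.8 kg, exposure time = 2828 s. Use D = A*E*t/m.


A = 101 MBq = 1.0100e+08 Bq
E = 1.89 MeV = 3.02778e-13 J
D = A*E*t/m = 1.0100e+08*3.02778e-13*2828/3.8
D = 0.02276 Gy


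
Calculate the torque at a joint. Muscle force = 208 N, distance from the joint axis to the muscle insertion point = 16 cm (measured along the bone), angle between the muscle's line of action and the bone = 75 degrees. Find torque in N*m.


Torque = F * d * sin(theta)   (moment arm = d*sin(theta))
d = 16 cm = 0.16 m
Torque = 208 * 0.16 * sin(75)
Torque = 32.15 N*m


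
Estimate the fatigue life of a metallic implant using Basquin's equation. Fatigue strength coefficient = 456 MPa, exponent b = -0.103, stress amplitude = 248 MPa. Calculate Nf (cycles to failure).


sigma_a = sigma_f' * (2Nf)^b
2Nf = (sigma_a/sigma_f')^(1/b)
2Nf = (248/456)^(1/-0.103)
2Nf = 369.90393
Nf = 185


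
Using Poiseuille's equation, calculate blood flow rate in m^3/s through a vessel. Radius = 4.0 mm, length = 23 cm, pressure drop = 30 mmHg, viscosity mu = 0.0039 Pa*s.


Q = pi*r^4*dP / (8*mu*L)
r = 0.004 m, L = 0.23 m
dP = 30 mmHg = 3999.66 Pa
Q = 4.4826e-04 m^3/s


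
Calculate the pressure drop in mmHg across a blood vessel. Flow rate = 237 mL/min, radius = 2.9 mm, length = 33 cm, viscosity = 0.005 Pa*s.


dP = 8*mu*L*Q / (pi*r^4)
Q = 237 mL/min = 3.95e-06 m^3/s
dP = 234.655 Pa = 234.655 / 133.322 mmHg = 1.76 mmHg


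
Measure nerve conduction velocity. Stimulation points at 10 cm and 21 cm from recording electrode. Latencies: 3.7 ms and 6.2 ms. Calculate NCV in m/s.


Distance = (21 - 10) / 100 = 0.11 m
dt = (6.2 - 3.7) / 1000 = 0.0025 s
NCV = dist / dt = 44 m/s


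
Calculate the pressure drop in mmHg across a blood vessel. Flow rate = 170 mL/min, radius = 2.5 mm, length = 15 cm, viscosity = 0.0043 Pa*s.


dP = 8*mu*L*Q / (pi*r^4)
Q = 170 mL/min = 2.83333e-06 m^3/s
dP = 119.134 Pa = 119.134 / 133.322 mmHg = 0.8936 mmHg


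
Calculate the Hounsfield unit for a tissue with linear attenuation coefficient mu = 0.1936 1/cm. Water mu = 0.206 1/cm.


HU = ((mu_tissue - mu_water) / mu_water) * 1000
HU = ((0.1936 - 0.206) / 0.206) * 1000
HU = -60.19


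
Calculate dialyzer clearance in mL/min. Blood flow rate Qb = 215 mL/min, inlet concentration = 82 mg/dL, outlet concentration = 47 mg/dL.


K = Qb * (Cb_in - Cb_out) / Cb_in
K = 215 * (82 - 47) / 82
K = 91.77 mL/min


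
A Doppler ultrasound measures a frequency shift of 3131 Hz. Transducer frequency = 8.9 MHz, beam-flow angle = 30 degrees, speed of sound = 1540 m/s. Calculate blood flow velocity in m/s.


v = fd * c / (2 * f0 * cos(theta))
v = 3131 * 1540 / (2 * 8.9000e+06 * cos(30))
v = 0.3128 m/s


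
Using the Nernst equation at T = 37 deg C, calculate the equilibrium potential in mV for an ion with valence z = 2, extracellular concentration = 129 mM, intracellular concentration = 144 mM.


E = (RT/(zF)) * ln(C_out/C_in)
T = 37 + 273.15 = 310.15 K
E = (8.314 * 310.15 / (2 * 96485)) * ln(129/144)
E = -1.47 mV


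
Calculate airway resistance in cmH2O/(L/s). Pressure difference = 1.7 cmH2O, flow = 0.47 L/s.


R = dP / flow
R = 1.7 / 0.47
R = 3.617 cmH2O/(L/s)


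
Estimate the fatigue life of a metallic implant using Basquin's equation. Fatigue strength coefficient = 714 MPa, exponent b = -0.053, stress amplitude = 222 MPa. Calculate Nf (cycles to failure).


sigma_a = sigma_f' * (2Nf)^b
2Nf = (sigma_a/sigma_f')^(1/b)
2Nf = (222/714)^(1/-0.053)
2Nf = 3.7372457e+09
Nf = 1.8686e+09


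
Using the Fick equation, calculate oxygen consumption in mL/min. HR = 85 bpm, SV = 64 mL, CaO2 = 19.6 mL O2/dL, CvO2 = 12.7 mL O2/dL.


CO = HR*SV = 85*64/1000 = 5.44 L/min
a-v O2 diff = 19.6 - 12.7 = 6.9 mL/dL
VO2 = CO * (CaO2-CvO2) * 10 dL/L
VO2 = 5.44 * 6.9 * 10
VO2 = 375.4 mL/min


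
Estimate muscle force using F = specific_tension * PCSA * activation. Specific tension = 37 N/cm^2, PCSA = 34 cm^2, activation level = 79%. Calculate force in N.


F = sigma * PCSA * activation
F = 37 * 34 * 0.79
F = 993.8 N


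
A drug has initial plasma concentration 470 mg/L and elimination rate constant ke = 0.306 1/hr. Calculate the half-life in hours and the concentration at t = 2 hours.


t_half = ln(2) / ke = 0.693147 / 0.306 = 2.265 hr
C(t) = C0 * exp(-ke*t) = 470 * exp(-0.306*2)
C(2) = 254.9 mg/L


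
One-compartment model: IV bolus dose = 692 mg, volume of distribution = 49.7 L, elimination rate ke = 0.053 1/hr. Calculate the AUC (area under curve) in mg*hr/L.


C0 = Dose/Vd = 692/49.7 = 13.9235 mg/L
AUC = C0/ke = 13.9235/0.053
AUC = 262.7 mg*hr/L


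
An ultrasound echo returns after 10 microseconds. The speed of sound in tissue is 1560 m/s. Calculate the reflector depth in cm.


depth = c * t / 2
t = 10 us = 1.0000e-05 s
depth = 1560 * 1.0000e-05 / 2
depth = 0.0078 m = 0.78 cm


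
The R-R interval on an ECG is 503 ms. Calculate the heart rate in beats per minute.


HR = 60 / RR_interval(s)
RR = 503 ms = 0.503 s
HR = 60 / 0.503 = 119.3 bpm
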